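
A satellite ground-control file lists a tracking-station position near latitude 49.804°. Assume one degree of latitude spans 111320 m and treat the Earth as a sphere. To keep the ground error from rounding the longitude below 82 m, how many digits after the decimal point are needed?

At 49.804° one degree of longitude covers 111320 × cos 49.804° ≈ 111320 × 0.6454 ≈ 71846.4 m.
N decimal places → at most half a unit in the last place, 0.5 × 10⁻ᴺ° = 71846.4/2 × 10⁻ᴺ m.
Setting 35923.2 × 10⁻ᴺ ≤ 82 gives 10ᴺ ≥ 438.1, i.e. N ≥ 2.64.
At 2 places the error can reach 359 m, but 3 places keeps it to 35.9 m.

3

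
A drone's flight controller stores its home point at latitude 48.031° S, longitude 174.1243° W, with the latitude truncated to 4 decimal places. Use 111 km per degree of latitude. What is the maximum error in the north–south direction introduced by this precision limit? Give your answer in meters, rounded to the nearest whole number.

Truncating at 4 decimal places can drop up to a full unit in the last place, so the latitude may be off by as much as 0.0001°.
Along the meridian that is 0.0001° × 111000 m/° = 11.1 m.

11 meters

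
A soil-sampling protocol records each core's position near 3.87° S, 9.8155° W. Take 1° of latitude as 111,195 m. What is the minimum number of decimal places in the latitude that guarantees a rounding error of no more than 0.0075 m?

7 decimal places

One degree of latitude covers 111195 m.
Rounding to N decimal places gives at most 0.5 × 10⁻ᴺ degrees of error, i.e. 0.5 × 10⁻ᴺ × 111195 m.
Need 0.5 × 111195 × 10⁻ᴺ ≤ 0.0075 → 10⁻ᴺ ≤ 1.349e-07, so N ≥ 6.87.
So 7 decimal places suffice (0.00556 m); 6 would allow up to 0.0556 m.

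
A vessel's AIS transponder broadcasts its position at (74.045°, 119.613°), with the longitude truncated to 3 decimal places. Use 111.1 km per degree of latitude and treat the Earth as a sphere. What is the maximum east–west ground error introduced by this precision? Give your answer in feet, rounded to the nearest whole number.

100 feet

Truncating at 3 decimal places can drop up to a full unit in the last place, so the longitude may be off by as much as 0.001°.
At latitude 74.045° a degree of longitude spans 111100 m × cos 74.045° = 111100 × 0.2749 ≈ 30539.4 m.
East–west error: 0.001° × 30539.4 m/° ≈ 30.5394 m.
In feet: 30.5394 m ÷ 0.3048 ≈ 100.19 ft.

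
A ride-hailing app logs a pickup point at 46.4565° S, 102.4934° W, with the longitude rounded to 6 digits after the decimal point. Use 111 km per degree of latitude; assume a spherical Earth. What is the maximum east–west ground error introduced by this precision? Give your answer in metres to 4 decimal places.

Rounding to 6 decimal places leaves the longitude within ±5e-07° of the true value.
Parallels shrink by cos φ, so at 46.4565° a degree of longitude is 111000 × 0.6889 ≈ 76468.5 m.
So at most 5e-07° × 76468.5 ≈ 0.0382342 m east–west.

0.0382 metres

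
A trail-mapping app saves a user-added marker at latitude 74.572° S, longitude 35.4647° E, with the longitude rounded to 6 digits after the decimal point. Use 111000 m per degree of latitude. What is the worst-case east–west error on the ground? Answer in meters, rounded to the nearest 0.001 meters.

0.015 meters

Rounding to 6 decimal places leaves the longitude within ±5e-07° of the true value.
One degree of longitude at 74.572° is 111000 × cos 74.572° ≈ 111000 × 0.2660 = 29529 m.
East–west error: 5e-07° × 29529 m/° ≈ 0.0147645 m.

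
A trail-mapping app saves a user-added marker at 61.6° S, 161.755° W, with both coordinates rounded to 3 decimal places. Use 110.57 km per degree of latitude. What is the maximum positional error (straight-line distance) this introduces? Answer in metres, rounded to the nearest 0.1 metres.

61.2 metres

Rounding to 3 decimal places leaves each coordinate within ±0.0005° of the true value.
North–south component: 0.0005° × 110570 = 55.285 m.
E–W at 61.6°: 0.0005° × 110570 × cos 61.6° = 0.0005 × 110570 × 0.4756 ≈ 26.2949 m.
The two errors are perpendicular, so the maximum displacement is √(55.285² + 26.2949²) ≈ 61.2197 m.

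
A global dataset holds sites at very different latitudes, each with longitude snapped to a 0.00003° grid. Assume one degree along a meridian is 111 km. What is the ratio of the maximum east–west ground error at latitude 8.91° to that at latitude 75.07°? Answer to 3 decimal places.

With a 0.00003° grid the true value lies within half a step, ±0.00003°/2 = ±1.5e-05°, of the stored one.
At 8.91°: 1.5e-05° × 111000 × cos 8.91° = 1.5e-05 × 111000 × 0.9879 ≈ 1.6449 m.
At 75.07°: 1.5e-05° × 111000 × cos 75.07° = 1.5e-05 × 111000 × 0.2576 ≈ 0.42897 m.
Ratio: 1.6449 / 0.42897 = cos 8.91° / cos 75.07° ≈ 3.8346.

3.835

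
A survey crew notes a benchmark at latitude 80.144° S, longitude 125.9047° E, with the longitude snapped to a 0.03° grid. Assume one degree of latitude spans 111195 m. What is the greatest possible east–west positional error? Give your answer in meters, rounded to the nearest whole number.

With a 0.03° grid the true value lies within half a step, ±0.03°/2 = ±0.015°, of the stored one.
Parallels shrink by cos φ, so at 80.144° a degree of longitude is 111195 × 0.1712 ≈ 19033.5 m.
So at most 0.015° × 19033.5 ≈ 285.503 m east–west.

286 meters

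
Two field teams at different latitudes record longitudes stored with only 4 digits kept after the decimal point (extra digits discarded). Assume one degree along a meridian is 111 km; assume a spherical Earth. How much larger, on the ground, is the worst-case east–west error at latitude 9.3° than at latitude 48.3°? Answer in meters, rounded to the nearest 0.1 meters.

3.6 meters

Truncating at 4 decimal places can drop up to a full unit in the last place, so the longitude may be off by as much as 0.0001°.
At 9.3°: 0.0001° × 111000 × cos 9.3° = 0.0001 × 111000 × 0.9869 ≈ 10.954 m.
At 48.3°: 0.0001° × 111000 × cos 48.3° = 0.0001 × 111000 × 0.6652 ≈ 7.3841 m.
So the lower-latitude error exceeds the higher by 10.954 − 7.3841 = 3.57 m.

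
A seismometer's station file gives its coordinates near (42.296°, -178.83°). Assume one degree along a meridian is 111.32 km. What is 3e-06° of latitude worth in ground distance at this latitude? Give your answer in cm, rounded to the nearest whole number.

3e-06° × 111320 m/° = 0.33396 m.
That is 0.33396 m = 33.396 cm.

33 cm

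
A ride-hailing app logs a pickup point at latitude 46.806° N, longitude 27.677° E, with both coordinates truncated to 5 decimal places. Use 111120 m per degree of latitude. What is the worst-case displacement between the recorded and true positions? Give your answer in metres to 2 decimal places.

1.35 metres

Truncating at 5 decimal places can drop up to a full unit in the last place, so each coordinate may be off by as much as 1e-05°.
Latitude error → 1e-05 × 111120 = 1.1112 m along the meridian.
E–W at 46.806°: 1e-05° × 111120 × cos 46.806° = 1e-05 × 111120 × 0.6845 ≈ 0.760584 m.
Combining orthogonally: (1.1112² + 0.760584²)^½ ≈ 1.34657 m.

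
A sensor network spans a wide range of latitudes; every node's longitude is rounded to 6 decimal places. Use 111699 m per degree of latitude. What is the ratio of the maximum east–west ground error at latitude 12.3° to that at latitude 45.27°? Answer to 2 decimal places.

1.39

Rounding to 6 decimal places leaves the longitude within ±5e-07° of the true value.
At 12.3°: 5e-07° × 111699 × cos 12.3° = 5e-07 × 111699 × 0.9770 ≈ 0.054568 m.
Error at 45.27° = 5e-07° × 111699 × cos 45.27° ≈ 0.055849 × 0.7038 = 0.039305 m.
Ratio: 0.054568 / 0.039305 = cos 12.3° / cos 45.27° ≈ 1.3883.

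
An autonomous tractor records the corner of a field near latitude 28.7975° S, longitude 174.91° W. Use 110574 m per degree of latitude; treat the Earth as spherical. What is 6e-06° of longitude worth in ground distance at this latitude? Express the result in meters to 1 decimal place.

At 28.7975° a degree of longitude is 110574 × cos 28.7975° ≈ 96899.1 m, so 6e-06° corresponds to 0.581394 m.

0.6 meters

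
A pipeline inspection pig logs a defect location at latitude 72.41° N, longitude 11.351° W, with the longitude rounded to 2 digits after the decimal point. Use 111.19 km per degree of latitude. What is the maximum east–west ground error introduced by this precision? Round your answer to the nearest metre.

168 metres

Rounding to 2 decimal places leaves the longitude within ±0.005° of the true value.
Parallels shrink by cos φ, so at 72.41° a degree of longitude is 111190 × 0.3022 ≈ 33602 m.
East–west error: 0.005° × 33602 m/° ≈ 168.01 m.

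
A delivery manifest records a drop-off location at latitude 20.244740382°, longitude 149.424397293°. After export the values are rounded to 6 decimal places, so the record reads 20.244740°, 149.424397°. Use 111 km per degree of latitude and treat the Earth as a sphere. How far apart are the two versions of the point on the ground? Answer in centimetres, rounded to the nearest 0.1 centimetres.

5.2 centimetres

Δlat = 20.244740382 − 20.244740 = +0.000000382°; Δlon = 149.424397293 − 149.424397 = +0.000000293°.
North–south shift: 0.000000382 × 111000 = 0.042402 m.
E–W at 20.2447°: 0.000000293° × 111000 × cos 20.2447° = 0.000000293 × 111000 × 0.9382 ≈ 0.0305138 m.
Combined displacement = (0.042402² + 0.0305138²)^½ ≈ 0.0522401 m.
That is 0.0522401 m = 5.224 cm.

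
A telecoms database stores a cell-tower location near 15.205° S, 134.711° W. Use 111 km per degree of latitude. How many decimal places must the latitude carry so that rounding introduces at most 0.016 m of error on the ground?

7

One degree of latitude covers 111000 m.
Rounding to N decimal places gives at most 0.5 × 10⁻ᴺ degrees of error, i.e. 0.5 × 10⁻ᴺ × 111000 m.
Setting 55500 × 10⁻ᴺ ≤ 0.016 gives 10ᴺ ≥ 3.469e+06, i.e. N ≥ 6.54.
N = 6 would give 0.0555 m (too coarse); N = 7 gives 0.00555 m ≤ 0.016 m.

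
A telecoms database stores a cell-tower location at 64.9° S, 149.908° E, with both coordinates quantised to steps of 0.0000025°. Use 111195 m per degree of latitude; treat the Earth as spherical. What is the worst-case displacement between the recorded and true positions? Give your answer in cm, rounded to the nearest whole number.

With a 0.0000025° grid the true value lies within half a step, ±0.0000025°/2 = ±1.25e-06°, of the stored one.
North–south component: 1.25e-06° × 111195 = 0.138994 m.
East–west component at 64.9°: 1.25e-06° × 111195 × cos 64.9° ≈ 1.25e-06 × 47168.9 ≈ 0.0589611 m.
The two errors are perpendicular, so the maximum displacement is √(0.138994² + 0.0589611²) ≈ 0.150982 m.
That is 0.150982 m = 15.098 cm.

15 cm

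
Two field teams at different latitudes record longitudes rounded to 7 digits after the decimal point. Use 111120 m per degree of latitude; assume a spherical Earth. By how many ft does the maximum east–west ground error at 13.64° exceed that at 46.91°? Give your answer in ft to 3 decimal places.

Rounding to 7 decimal places leaves the longitude within ±5e-08° of the true value.
At 13.64°: 5e-08° × 111120 × cos 13.64° = 5e-08 × 111120 × 0.9718 ≈ 0.0053993 m.
At 46.91°: 5e-08° × 111120 × cos 46.91° = 5e-08 × 111120 × 0.6831 ≈ 0.0037956 m.
Difference: 0.0053993 − 0.0037956 = 0.0016037 m.
Converting: 0.00160374 m × 3.2808 ft/m ≈ 0.0052616 ft.

0.005 ft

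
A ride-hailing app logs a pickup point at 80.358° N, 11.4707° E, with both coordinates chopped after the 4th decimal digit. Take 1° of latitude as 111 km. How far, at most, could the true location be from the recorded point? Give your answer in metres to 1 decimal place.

11.3 metres

Truncating at 4 decimal places can drop up to a full unit in the last place, so each coordinate may be off by as much as 0.0001°.
N–S: 0.0001° × 111000 m/° = 11.1 m.
East–west component at 80.358°: 0.0001° × 111000 × cos 80.358° ≈ 0.0001 × 18591.6 ≈ 1.85916 m.
Worst case both components are at the extreme and orthogonal: √(11.1² + 1.85916²) ≈ 11.2546 m.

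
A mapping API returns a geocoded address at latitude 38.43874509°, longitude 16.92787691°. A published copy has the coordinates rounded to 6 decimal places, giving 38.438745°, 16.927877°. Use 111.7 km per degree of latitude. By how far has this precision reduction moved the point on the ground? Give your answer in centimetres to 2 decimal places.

1.28 centimetres

Δlat = 38.43874509 − 38.438745 = +0.00000009°; Δlon = 16.92787691 − 16.927877 = -0.00000009°.
N–S: 0.00000009° × 111700 m/° = 0.010053 m.
E–W at 38.4387°: -0.00000009° × 111700 × cos 38.4387° = -0.00000009 × 111700 × 0.7833 ≈ -0.00787425 m.
Distance: √(0.010053² + 0.00787425²) ≈ 0.0127698 m.
That is 0.0127698 m = 1.277 cm.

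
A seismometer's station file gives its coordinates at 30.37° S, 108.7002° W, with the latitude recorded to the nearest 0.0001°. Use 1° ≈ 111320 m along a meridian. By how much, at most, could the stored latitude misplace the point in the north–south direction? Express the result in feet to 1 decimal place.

Rounding to 4 decimal places leaves the latitude within ±5e-05° of the true value.
So the N–S error is at most 5e-05 × 111320 = 5.566 m.
In feet: 5.566 m ÷ 0.3048 ≈ 18.261 ft.

18.3 feet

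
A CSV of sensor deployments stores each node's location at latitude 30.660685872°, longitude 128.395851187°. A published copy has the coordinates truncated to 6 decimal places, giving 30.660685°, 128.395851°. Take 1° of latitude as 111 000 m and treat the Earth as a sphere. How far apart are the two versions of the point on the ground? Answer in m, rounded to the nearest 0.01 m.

Δlat = 30.660685872 − 30.660685 = +0.000000872°; Δlon = 128.395851187 − 128.395851 = +0.000000187°.
N–S: 0.000000872° × 111000 m/° = 0.096792 m.
E–W at 30.6607°: 0.000000187° × 111000 × cos 30.6607° = 0.000000187 × 111000 × 0.8602 ≈ 0.0178552 m.
Combined displacement = (0.096792² + 0.0178552²)^½ ≈ 0.0984251 m.

0.10 m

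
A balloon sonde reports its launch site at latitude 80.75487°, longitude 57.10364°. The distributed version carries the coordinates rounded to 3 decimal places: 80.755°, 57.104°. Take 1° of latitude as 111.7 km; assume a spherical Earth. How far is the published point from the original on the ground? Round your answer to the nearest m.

16 m

The latitude changed by -0.00013° and the longitude by -0.00036°.
North–south shift: -0.00013 × 111700 = -14.521 m.
E–W at 80.755°: -0.00036° × 111700 × cos 80.755° = -0.00036 × 111700 × 0.1607 ≈ -6.46032 m.
Hypotenuse of the two orthogonal shifts: √(14.521² + 6.46032²) = 15.8932 m.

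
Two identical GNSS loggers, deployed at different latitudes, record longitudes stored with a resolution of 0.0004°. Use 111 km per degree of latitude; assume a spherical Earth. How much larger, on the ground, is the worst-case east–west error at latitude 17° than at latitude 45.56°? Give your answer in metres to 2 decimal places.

5.69 metres

With a 0.0004° grid the true value lies within half a step, ±0.0004°/2 = ±0.0002°, of the stored one.
At 17°: 0.0002° × 111000 × cos 17° = 0.0002 × 111000 × 0.9563 ≈ 21.23 m.
At 45.56°: 0.0002° × 111000 × cos 45.56° = 0.0002 × 111000 × 0.7002 ≈ 15.544 m.
So the lower-latitude error exceeds the higher by 21.23 − 15.544 = 5.6864 m.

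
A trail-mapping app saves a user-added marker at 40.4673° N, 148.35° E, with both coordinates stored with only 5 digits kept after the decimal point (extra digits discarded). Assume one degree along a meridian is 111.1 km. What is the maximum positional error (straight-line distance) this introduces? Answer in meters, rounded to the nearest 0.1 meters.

1.4 meters

Truncating at 5 decimal places can drop up to a full unit in the last place, so each coordinate may be off by as much as 1e-05°.
N–S: 1e-05° × 111100 m/° = 1.111 m.
Longitude error → 1e-05 × 111100 × cos 40.4673° = 1e-05 × 111100 × 0.7608 ≈ 0.845223 m.
Worst case both components are at the extreme and orthogonal: √(1.111² + 0.845223²) ≈ 1.39597 m.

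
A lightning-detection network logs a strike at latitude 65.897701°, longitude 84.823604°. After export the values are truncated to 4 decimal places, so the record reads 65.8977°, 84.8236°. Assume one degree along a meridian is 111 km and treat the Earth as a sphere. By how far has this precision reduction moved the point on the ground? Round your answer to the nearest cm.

21 cm

Δlat = 65.897701 − 65.8977 = +0.000001°; Δlon = 84.823604 − 84.8236 = +0.000004°.
N–S: 0.000001° × 111000 m/° = 0.111 m.
E–W at 65.8977°: 0.000004° × 111000 × cos 65.8977° = 0.000004 × 111000 × 0.4084 ≈ 0.181315 m.
Distance: √(0.111² + 0.181315²) ≈ 0.212594 m.
That is 0.212594 m = 21.259 cm.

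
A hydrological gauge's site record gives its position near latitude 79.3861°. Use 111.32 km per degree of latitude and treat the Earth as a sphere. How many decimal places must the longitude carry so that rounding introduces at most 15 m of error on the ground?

3 decimal places

At 79.3861° one degree of longitude covers 111320 × cos 79.3861° ≈ 111320 × 0.1842 ≈ 20504 m.
Rounding to N decimal places gives at most 0.5 × 10⁻ᴺ degrees of error, i.e. 0.5 × 10⁻ᴺ × 20504 m.
Setting 10252 × 10⁻ᴺ ≤ 15 gives 10ᴺ ≥ 683.5, i.e. N ≥ 2.83.
N = 2 would give 103 m (too coarse); N = 3 gives 10.3 m ≤ 15 m.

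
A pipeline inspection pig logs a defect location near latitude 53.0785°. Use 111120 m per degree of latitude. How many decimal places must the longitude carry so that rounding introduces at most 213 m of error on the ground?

3 decimal places

At 53.0785° one degree of longitude covers 111120 × cos 53.0785° ≈ 111120 × 0.6007 ≈ 66752 m.
Rounding to N decimal places gives at most 0.5 × 10⁻ᴺ degrees of error, i.e. 0.5 × 10⁻ᴺ × 66752 m.
Need 0.5 × 66752 × 10⁻ᴺ ≤ 213 → 10⁻ᴺ ≤ 6.382e-03, so N ≥ 2.20.
So 3 decimal places suffice (33.4 m); 2 would allow up to 334 m.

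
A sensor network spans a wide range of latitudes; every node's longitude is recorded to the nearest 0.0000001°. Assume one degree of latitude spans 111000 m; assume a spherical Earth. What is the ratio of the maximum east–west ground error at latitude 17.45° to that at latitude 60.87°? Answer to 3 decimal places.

1.960

Rounding to 7 decimal places leaves the longitude within ±5e-08° of the true value.
At 17.45°: 5e-08° × 111000 × cos 17.45° = 5e-08 × 111000 × 0.9540 ≈ 0.0052946 m.
Error at 60.87° = 5e-08° × 111000 × cos 60.87° ≈ 0.00555 × 0.4868 = 0.0027017 m.
Ratio: 0.0052946 / 0.0027017 = cos 17.45° / cos 60.87° ≈ 1.9597.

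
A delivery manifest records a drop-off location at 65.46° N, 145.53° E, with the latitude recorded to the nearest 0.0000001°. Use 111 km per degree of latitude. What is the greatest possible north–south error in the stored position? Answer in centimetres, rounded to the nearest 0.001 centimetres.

Rounding to 7 decimal places leaves the latitude within ±5e-08° of the true value.
North–south distance: 5e-08° × 111000 m/° = 0.00555 m.
That is 0.00555 m = 0.555 cm.

0.555 centimetres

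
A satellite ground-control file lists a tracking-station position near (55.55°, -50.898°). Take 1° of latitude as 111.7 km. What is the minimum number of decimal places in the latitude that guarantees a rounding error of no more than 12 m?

4 decimal places

One degree of latitude covers 111700 m.
N decimal places → at most half a unit in the last place, 0.5 × 10⁻ᴺ° = 111700/2 × 10⁻ᴺ m.
Setting 55850 × 10⁻ᴺ ≤ 12 gives 10ᴺ ≥ 4654, i.e. N ≥ 3.67.
So 4 decimal places suffice (5.58 m); 3 would allow up to 55.9 m.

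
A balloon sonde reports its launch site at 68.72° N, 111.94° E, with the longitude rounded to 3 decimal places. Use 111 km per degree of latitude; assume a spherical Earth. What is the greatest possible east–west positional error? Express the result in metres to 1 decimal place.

Rounding to 3 decimal places leaves the longitude within ±0.0005° of the true value.
One degree of longitude at 68.72° is 111000 × cos 68.72° ≈ 111000 × 0.3629 = 40284.8 m.
Maximum E–W displacement: 0.0005 × 40284.8 = 20.1424 m.

20.1 metres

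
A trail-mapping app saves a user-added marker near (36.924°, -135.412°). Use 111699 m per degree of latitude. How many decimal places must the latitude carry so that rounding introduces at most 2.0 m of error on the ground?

5 decimal places

One degree of latitude covers 111699 m.
Rounding to N decimal places gives at most 0.5 × 10⁻ᴺ degrees of error, i.e. 0.5 × 10⁻ᴺ × 111699 m.
Need 0.5 × 111699 × 10⁻ᴺ ≤ 2.0 → 10⁻ᴺ ≤ 3.581e-05, so N ≥ 4.45.
N = 4 would give 5.58 m (too coarse); N = 5 gives 0.558 m ≤ 2.0 m.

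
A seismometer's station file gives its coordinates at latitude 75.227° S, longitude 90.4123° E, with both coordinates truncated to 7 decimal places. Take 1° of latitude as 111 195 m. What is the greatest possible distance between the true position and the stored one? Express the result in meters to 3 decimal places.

0.011 meters

Truncating at 7 decimal places can drop up to a full unit in the last place, so each coordinate may be off by as much as 1e-07°.
North–south component: 1e-07° × 111195 = 0.0111195 m.
E–W at 75.227°: 1e-07° × 111195 × cos 75.227° = 1e-07 × 111195 × 0.2550 ≈ 0.00283536 m.
Combining orthogonally: (0.0111195² + 0.00283536²)^½ ≈ 0.0114753 m.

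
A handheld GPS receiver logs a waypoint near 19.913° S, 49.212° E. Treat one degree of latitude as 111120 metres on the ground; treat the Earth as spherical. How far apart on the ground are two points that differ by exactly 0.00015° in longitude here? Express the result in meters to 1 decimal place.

At 19.913° a degree of longitude is 111120 × cos 19.913° ≈ 104476 m, so 0.00015° corresponds to 15.6714 m.

15.7 meters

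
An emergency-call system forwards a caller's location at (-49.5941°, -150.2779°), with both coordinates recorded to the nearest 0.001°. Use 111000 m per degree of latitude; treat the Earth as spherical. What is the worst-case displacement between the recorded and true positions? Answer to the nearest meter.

66 meters

Rounding to 3 decimal places leaves each coordinate within ±0.0005° of the true value.
North–south component: 0.0005° × 111000 = 55.5 m.
E–W at 49.5941°: 0.0005° × 111000 × cos 49.5941° = 0.0005 × 111000 × 0.6482 ≈ 35.975 m.
The two errors are perpendicular, so the maximum displacement is √(55.5² + 35.975²) ≈ 66.1396 m.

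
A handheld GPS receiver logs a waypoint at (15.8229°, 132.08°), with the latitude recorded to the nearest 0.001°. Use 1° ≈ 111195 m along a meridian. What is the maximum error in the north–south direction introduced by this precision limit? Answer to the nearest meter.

56 meters

Rounding to 3 decimal places leaves the latitude within ±0.0005° of the true value.
So the N–S error is at most 0.0005 × 111195 = 55.5975 m.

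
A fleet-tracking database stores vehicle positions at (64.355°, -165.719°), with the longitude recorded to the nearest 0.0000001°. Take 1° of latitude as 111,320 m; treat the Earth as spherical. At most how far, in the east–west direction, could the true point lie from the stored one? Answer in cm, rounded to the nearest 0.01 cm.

0.24 cm

Rounding to 7 decimal places leaves the longitude within ±5e-08° of the true value.
At latitude 64.355° a degree of longitude spans 111320 m × cos 64.355° = 111320 × 0.4328 ≈ 48178.6 m.
Maximum E–W displacement: 5e-08 × 48178.6 = 0.00240893 m.
That is 0.00240893 m = 0.24089 cm.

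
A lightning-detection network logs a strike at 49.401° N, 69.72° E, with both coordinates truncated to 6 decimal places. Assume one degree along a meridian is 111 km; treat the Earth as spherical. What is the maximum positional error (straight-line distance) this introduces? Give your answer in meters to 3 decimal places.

0.132 meters

Truncating at 6 decimal places can drop up to a full unit in the last place, so each coordinate may be off by as much as 1e-06°.
N–S: 1e-06° × 111000 m/° = 0.111 m.
East–west component at 49.401°: 1e-06° × 111000 × cos 49.401° ≈ 1e-06 × 72234.5 ≈ 0.0722345 m.
Combining orthogonally: (0.111² + 0.0722345²)^½ ≈ 0.132434 m.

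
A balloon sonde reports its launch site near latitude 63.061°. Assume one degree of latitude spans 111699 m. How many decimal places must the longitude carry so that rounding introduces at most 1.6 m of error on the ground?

At 63.061° one degree of longitude covers 111699 × cos 63.061° ≈ 111699 × 0.4530 ≈ 50604.3 m.
Rounding to N decimal places gives at most 0.5 × 10⁻ᴺ degrees of error, i.e. 0.5 × 10⁻ᴺ × 50604.3 m.
Need 0.5 × 50604.3 × 10⁻ᴺ ≤ 1.6 → 10⁻ᴺ ≤ 6.324e-05, so N ≥ 4.20.
At 4 places the error can reach 2.53 m, but 5 places keeps it to 0.253 m.

5 decimal places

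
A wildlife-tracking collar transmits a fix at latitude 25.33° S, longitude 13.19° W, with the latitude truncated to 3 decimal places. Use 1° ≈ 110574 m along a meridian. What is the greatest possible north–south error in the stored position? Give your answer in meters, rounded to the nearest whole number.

111 meters

Truncating at 3 decimal places can drop up to a full unit in the last place, so the latitude may be off by as much as 0.001°.
Along the meridian that is 0.001° × 110574 m/° = 110.574 m.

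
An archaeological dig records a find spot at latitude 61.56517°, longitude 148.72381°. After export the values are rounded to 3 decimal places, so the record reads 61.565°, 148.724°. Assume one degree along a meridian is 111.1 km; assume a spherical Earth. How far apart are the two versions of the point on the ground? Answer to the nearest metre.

Δlat = 61.56517 − 61.565 = +0.00017°; Δlon = 148.72381 − 148.724 = -0.00019°.
N–S: 0.00017° × 111100 m/° = 18.887 m.
E–W at 61.565°: -0.00019° × 111100 × cos 61.565° = -0.00019 × 111100 × 0.4762 ≈ -10.0513 m.
Distance: √(18.887² + 10.0513²) ≈ 21.395 m.

21 metres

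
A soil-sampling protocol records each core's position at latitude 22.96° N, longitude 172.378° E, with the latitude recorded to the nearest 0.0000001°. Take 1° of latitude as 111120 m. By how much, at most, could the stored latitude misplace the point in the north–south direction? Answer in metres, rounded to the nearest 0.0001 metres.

Rounding to 7 decimal places leaves the latitude within ±5e-08° of the true value.
North–south distance: 5e-08° × 111120 m/° = 0.005556 m.

0.0056 metres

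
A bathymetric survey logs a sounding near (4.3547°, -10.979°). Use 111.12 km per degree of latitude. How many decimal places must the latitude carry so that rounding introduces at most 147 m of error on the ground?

One degree of latitude covers 111120 m.
With N decimal places the half-ulp bound is 0.5·10⁻ᴺ°, or 0.5·10⁻ᴺ × 111120 m on the ground.
Setting 55560 × 10⁻ᴺ ≤ 147 gives 10ᴺ ≥ 378, i.e. N ≥ 2.58.
So 3 decimal places suffice (55.6 m); 2 would allow up to 556 m.

3 decimal places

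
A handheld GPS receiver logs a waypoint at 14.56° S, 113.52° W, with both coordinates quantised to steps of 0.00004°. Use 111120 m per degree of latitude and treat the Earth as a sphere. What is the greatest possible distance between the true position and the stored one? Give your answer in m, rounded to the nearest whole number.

3 m

With a 0.00004° grid the true value lies within half a step, ±0.00004°/2 = ±2e-05°, of the stored one.
North–south component: 2e-05° × 111120 = 2.2224 m.
Longitude error → 2e-05 × 111120 × cos 14.56° = 2e-05 × 111120 × 0.9679 ≈ 2.15103 m.
The two errors are perpendicular, so the maximum displacement is √(2.2224² + 2.15103²) ≈ 3.09289 m.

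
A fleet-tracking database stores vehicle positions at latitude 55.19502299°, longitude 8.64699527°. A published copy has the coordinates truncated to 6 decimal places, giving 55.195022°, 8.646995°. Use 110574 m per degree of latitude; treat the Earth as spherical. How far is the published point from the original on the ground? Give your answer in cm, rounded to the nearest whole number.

Δlat = 55.19502299 − 55.195022 = +0.00000099°; Δlon = 8.64699527 − 8.646995 = +0.00000027°.
N–S: 0.00000099° × 110574 m/° = 0.109468 m.
E–W at 55.195°: 0.00000027° × 110574 × cos 55.195° = 0.00000027 × 110574 × 0.5708 ≈ 0.0170408 m.
Combined displacement = (0.109468² + 0.0170408²)^½ ≈ 0.110787 m.
That is 0.110787 m = 11.079 cm.

11 cm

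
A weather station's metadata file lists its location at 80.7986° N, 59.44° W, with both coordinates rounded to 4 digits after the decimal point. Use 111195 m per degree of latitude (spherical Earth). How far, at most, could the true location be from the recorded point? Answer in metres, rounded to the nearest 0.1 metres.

5.6 metres

Rounding to 4 decimal places leaves each coordinate within ±5e-05° of the true value.
North–south component: 5e-05° × 111195 = 5.55975 m.
E–W at 80.7986°: 5e-05° × 111195 × cos 80.7986° = 5e-05 × 111195 × 0.1599 ≈ 0.889034 m.
The two errors are perpendicular, so the maximum displacement is √(5.55975² + 0.889034²) ≈ 5.63038 m.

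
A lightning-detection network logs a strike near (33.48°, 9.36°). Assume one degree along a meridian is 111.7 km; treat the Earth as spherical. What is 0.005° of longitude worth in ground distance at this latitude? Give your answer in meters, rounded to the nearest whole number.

0.005° of longitude at 33.48° is 0.005 × 111700 × cos 33.48° ≈ 0.005 × 93166.6 = 465.833 m.

466 meters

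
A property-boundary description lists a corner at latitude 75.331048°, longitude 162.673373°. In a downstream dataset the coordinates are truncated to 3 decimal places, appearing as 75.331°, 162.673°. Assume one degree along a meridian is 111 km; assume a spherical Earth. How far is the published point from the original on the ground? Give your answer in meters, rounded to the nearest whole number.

The latitude changed by +0.000048° and the longitude by +0.000373°.
N–S: 0.000048° × 111000 m/° = 5.328 m.
E–W at 75.331°: 0.000373° × 111000 × cos 75.331° = 0.000373 × 111000 × 0.2532 ≈ 10.4847 m.
Hypotenuse of the two orthogonal shifts: √(5.328² + 10.4847²) = 11.7608 m.

12 meters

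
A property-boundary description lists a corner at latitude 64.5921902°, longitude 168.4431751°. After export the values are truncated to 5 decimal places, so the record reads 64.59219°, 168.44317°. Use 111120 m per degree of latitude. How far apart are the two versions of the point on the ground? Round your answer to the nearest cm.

24 cm

Δlat = 64.5921902 − 64.59219 = +0.0000002°; Δlon = 168.4431751 − 168.44317 = +0.0000051°.
N–S: 0.0000002° × 111120 m/° = 0.022224 m.
E–W at 64.5922°: 0.0000051° × 111120 × cos 64.5922° = 0.0000051 × 111120 × 0.4291 ≈ 0.243152 m.
Distance: √(0.022224² + 0.243152²) ≈ 0.244166 m.
That is 0.244166 m = 24.417 cm.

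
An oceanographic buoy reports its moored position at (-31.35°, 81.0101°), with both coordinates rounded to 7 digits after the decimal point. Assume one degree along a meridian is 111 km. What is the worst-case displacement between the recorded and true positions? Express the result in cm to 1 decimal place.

Rounding to 7 decimal places leaves each coordinate within ±5e-08° of the true value.
North–south component: 5e-08° × 111000 = 0.00555 m.
Longitude error → 5e-08 × 111000 × cos 31.35° = 5e-08 × 111000 × 0.8540 ≈ 0.00473973 m.
The two errors are perpendicular, so the maximum displacement is √(0.00555² + 0.00473973²) ≈ 0.00729846 m.
That is 0.00729846 m = 0.72985 cm.

0.7 cm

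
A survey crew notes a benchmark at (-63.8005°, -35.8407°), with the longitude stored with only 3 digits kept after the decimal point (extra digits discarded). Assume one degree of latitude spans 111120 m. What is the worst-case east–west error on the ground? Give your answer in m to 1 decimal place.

Truncating at 3 decimal places can drop up to a full unit in the last place, so the longitude may be off by as much as 0.001°.
Parallels shrink by cos φ, so at 63.8005° a degree of longitude is 111120 × 0.4415 ≈ 49059.3 m.
So at most 0.001° × 49059.3 ≈ 49.0593 m east–west.

49.1 m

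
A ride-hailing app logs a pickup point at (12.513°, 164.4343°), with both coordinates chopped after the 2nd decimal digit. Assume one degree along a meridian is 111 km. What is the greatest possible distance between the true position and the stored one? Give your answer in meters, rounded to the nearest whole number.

1551 meters

Truncating at 2 decimal places can drop up to a full unit in the last place, so each coordinate may be off by as much as 0.01°.
North–south component: 0.01° × 111000 = 1110 m.
East–west component at 12.513°: 0.01° × 111000 × cos 12.513° ≈ 0.01 × 108363 ≈ 1083.63 m.
Combining orthogonally: (1110² + 1083.63²)^½ ≈ 1551.25 m.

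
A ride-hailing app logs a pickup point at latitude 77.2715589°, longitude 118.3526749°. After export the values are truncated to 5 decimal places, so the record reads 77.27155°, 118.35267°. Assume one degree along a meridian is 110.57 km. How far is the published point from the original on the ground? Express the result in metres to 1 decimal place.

The latitude changed by +0.0000089° and the longitude by +0.0000049°.
N–S: 0.0000089° × 110570 m/° = 0.984073 m.
E–W at 77.2716°: 0.0000049° × 110570 × cos 77.2716° = 0.0000049 × 110570 × 0.2203 ≈ 0.119374 m.
Combined displacement = (0.984073² + 0.119374²)^½ ≈ 0.991287 m.

1.0 metres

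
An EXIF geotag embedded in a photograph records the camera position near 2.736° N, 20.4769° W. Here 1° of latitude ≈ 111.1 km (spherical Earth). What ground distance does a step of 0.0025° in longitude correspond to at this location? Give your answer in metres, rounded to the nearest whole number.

277 metres

One degree of longitude here spans 111100 × cos 2.736° = 111100 × 0.9989 ≈ 110973 m; 0.0025° of that is 277.433 m.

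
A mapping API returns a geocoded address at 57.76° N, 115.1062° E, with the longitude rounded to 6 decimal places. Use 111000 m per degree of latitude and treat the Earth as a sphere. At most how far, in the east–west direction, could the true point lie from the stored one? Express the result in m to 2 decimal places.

Rounding to 6 decimal places leaves the longitude within ±5e-07° of the true value.
One degree of longitude at 57.76° is 111000 × cos 57.76° ≈ 111000 × 0.5335 = 59214.8 m.
So at most 5e-07° × 59214.8 ≈ 0.0296074 m east–west.

0.03 m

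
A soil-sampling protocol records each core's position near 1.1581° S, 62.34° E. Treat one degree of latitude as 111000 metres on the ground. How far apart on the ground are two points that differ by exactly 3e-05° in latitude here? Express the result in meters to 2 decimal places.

Along a meridian 3e-05° is 3e-05 × 111000 = 3.33 m.

3.33 meters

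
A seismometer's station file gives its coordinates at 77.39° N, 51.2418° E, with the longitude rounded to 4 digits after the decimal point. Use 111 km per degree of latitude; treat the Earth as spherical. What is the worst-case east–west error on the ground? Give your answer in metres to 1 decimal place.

1.2 metres

Rounding to 4 decimal places leaves the longitude within ±5e-05° of the true value.
At latitude 77.39° a degree of longitude spans 111000 m × cos 77.39° = 111000 × 0.2183 ≈ 24232.8 m.
East–west error: 5e-05° × 24232.8 m/° ≈ 1.21164 m.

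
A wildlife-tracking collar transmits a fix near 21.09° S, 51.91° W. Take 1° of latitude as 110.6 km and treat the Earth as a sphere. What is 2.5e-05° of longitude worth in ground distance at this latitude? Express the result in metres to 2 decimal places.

At 21.09° a degree of longitude is 110600 × cos 21.09° ≈ 103192 m, so 2.5e-05° corresponds to 2.57979 m.

2.58 metres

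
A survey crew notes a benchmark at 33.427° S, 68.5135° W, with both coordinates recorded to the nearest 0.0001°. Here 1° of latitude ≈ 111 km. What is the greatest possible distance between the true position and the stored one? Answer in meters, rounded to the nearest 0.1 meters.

7.2 meters

Rounding to 4 decimal places leaves each coordinate within ±5e-05° of the true value.
Latitude error → 5e-05 × 111000 = 5.55 m along the meridian.
E–W at 33.427°: 5e-05° × 111000 × cos 33.427° = 5e-05 × 111000 × 0.8346 ≈ 4.63197 m.
Combining orthogonally: (5.55² + 4.63197²)^½ ≈ 7.22894 m.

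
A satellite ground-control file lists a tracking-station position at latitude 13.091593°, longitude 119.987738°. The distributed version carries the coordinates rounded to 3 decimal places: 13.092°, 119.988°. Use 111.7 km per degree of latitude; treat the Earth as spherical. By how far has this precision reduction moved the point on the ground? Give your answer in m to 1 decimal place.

53.7 m

Δlat = 13.091593 − 13.092 = -0.000407°; Δlon = 119.987738 − 119.988 = -0.000262°.
N–S: -0.000407° × 111700 m/° = -45.4619 m.
E–W at 13.092°: -0.000262° × 111700 × cos 13.092° = -0.000262 × 111700 × 0.9740 ≈ -28.5047 m.
Distance: √(45.4619² + 28.5047²) ≈ 53.6591 m.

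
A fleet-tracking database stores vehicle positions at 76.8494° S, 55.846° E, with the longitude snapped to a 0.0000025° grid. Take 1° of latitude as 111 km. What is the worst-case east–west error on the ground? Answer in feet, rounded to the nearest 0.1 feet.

0.1 feet

With a 0.0000025° grid the true value lies within half a step, ±0.0000025°/2 = ±1.25e-06°, of the stored one.
One degree of longitude at 76.8494° is 111000 × cos 76.8494° ≈ 111000 × 0.2275 = 25253.8 m.
Maximum E–W displacement: 1.25e-06 × 25253.8 = 0.0315672 m.
In feet: 0.0315672 m ÷ 0.3048 ≈ 0.10357 ft.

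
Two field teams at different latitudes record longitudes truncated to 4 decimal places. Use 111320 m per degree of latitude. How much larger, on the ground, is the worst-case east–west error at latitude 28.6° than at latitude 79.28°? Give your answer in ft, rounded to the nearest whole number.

Truncating at 4 decimal places can drop up to a full unit in the last place, so the longitude may be off by as much as 0.0001°.
At 28.6°: 0.0001° × 111320 × cos 28.6° = 0.0001 × 111320 × 0.8780 ≈ 9.7737 m.
At 79.28°: 0.0001° × 111320 × cos 79.28° = 0.0001 × 111320 × 0.1860 ≈ 2.0707 m.
So the lower-latitude error exceeds the higher by 9.7737 − 2.0707 = 7.703 m.
In feet: 7.70305 m ÷ 0.3048 ≈ 25.272 ft.

25 ft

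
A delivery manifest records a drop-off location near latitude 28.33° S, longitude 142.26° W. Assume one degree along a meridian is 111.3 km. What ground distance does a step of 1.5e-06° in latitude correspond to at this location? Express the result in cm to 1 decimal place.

Along a meridian 1.5e-06° is 1.5e-06 × 111300 = 0.16695 m.
That is 0.16695 m = 16.695 cm.

16.7 cm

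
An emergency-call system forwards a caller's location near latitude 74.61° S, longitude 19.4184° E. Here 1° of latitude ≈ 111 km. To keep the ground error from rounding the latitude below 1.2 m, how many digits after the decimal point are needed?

One degree of latitude covers 111000 m.
Rounding to N decimal places gives at most 0.5 × 10⁻ᴺ degrees of error, i.e. 0.5 × 10⁻ᴺ × 111000 m.
Setting 55500 × 10⁻ᴺ ≤ 1.2 gives 10ᴺ ≥ 4.625e+04, i.e. N ≥ 4.67.
N = 4 would give 5.55 m (too coarse); N = 5 gives 0.555 m ≤ 1.2 m.

5 decimal places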